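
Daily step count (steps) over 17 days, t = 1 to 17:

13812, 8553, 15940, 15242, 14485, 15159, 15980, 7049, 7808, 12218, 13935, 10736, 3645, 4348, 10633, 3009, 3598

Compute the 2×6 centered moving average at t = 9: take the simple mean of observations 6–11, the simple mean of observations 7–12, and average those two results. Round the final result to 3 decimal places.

11656.250

Sum over 6–11: 15159 + 15980 + 7049 + 7808 + 12218 + 13935 = 72149
Sum over 7–12: 15980 + 7049 + 7808 + 12218 + 13935 + 10736 = 67726
CMA at t=9 = (72149 + 67726) / (2·6) = 139875 / 12 = 11656.250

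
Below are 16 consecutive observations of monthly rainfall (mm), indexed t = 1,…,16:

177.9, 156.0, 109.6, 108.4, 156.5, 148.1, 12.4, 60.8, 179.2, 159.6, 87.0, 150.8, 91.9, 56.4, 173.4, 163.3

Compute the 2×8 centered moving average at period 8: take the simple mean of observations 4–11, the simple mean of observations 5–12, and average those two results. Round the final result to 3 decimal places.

116.650

Sum over 4–11: 108.4 + 156.5 + 148.1 + 12.4 + 60.8 + 179.2 + 159.6 + 87.0 = 912.0
Sum over 5–12: 156.5 + 148.1 + 12.4 + 60.8 + 179.2 + 159.6 + 87.0 + 150.8 = 954.4
CMA at t=8 = (912.0 + 954.4) / (2·8) = 1866.4 / 16 = 116.650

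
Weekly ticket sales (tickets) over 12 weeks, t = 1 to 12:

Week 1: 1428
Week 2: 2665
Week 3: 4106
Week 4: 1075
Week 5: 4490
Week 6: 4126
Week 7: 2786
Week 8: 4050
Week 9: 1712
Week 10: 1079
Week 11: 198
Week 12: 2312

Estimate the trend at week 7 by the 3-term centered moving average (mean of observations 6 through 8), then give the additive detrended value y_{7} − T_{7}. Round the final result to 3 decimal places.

Trend T_7 = (4126 + 2786 + 4050) / 3 = 10962/3 = 3654.00000
Detrended value: 2786 − 3654.00000 = -868.000

-868.000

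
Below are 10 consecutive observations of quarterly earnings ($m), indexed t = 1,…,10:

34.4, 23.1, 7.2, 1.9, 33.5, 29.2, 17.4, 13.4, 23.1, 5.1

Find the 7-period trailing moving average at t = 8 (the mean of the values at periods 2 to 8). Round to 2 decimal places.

17.96

Sum of periods 2–8: 23.1 + 7.2 + 1.9 + 33.5 + 29.2 + 17.4 + 13.4 = 125.7
Divide by 7: 125.7 / 7 = 17.96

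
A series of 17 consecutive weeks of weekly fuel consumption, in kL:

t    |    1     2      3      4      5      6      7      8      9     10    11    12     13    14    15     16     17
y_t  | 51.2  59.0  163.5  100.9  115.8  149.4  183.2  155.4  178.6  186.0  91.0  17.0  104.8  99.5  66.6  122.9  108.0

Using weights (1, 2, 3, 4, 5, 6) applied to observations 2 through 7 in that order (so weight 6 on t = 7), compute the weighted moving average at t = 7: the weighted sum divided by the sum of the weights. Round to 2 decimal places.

Weighted sum: 1·59.0 + 2·163.5 + 3·100.9 + 4·115.8 + 5·149.4 + 6·183.2 = 59.0 + 327.0 + 302.7 + 463.2 + 747.0 + 1099.2 = 2998.1
Weight total: 1 + 2 + 3 + 4 + 5 + 6 = 21
WMA = 2998.1 / 21 = 142.77

142.77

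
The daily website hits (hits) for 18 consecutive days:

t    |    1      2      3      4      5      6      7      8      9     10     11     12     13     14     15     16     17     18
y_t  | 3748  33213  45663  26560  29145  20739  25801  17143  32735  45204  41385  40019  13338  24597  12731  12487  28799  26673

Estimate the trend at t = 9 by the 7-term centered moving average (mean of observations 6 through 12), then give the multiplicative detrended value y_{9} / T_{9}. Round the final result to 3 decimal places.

Trend T_9 = (20739 + 25801 + 17143 + 32735 + 45204 + 41385 + 40019) / 7 = 223026/7 = 31860.85714
Ratio to trend: 32735 / 31860.85714 = 1.027

1.027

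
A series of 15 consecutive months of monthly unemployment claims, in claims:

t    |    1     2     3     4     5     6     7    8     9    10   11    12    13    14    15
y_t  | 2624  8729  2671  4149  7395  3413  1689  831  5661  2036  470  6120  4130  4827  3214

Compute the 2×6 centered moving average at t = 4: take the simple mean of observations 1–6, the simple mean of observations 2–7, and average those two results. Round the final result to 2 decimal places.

Sum over 1–6: 2624 + 8729 + 2671 + 4149 + 7395 + 3413 = 28981
Sum over 2–7: 8729 + 2671 + 4149 + 7395 + 3413 + 1689 = 28046
CMA at t=4 = (28981 + 28046) / (2·6) = 57027 / 12 = 4752.25

4752.25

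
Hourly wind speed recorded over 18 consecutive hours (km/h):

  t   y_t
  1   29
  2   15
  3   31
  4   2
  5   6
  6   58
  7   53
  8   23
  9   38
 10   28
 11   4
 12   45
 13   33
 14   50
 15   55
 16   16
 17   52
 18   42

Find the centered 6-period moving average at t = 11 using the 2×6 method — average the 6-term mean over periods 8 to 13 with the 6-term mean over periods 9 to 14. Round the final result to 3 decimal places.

30.750

Sum over 8–13: 23 + 38 + 28 + 4 + 45 + 33 = 171
Sum over 9–14: 38 + 28 + 4 + 45 + 33 + 50 = 198
CMA at t=11 = (171 + 198) / (2·6) = 369 / 12 = 30.750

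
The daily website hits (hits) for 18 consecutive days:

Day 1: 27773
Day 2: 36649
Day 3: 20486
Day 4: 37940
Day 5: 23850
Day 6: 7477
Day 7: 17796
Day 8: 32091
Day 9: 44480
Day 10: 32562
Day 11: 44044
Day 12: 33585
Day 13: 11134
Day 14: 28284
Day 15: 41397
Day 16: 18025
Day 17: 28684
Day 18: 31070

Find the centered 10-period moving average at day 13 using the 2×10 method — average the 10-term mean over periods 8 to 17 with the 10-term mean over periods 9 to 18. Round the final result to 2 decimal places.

Sum over 8–17: 32091 + 44480 + 32562 + 44044 + 33585 + 11134 + 28284 + 41397 + 18025 + 28684 = 314286
Sum over 9–18: 44480 + 32562 + 44044 + 33585 + 11134 + 28284 + 41397 + 18025 + 28684 + 31070 = 313265
CMA at t=13 = (314286 + 313265) / (2·10) = 627551 / 20 = 31377.55

31377.55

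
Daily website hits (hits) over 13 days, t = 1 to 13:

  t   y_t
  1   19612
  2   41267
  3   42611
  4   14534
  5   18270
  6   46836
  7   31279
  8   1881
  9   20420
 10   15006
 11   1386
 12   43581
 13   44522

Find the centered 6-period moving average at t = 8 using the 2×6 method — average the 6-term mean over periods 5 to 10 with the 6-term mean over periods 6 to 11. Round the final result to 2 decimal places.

Sum over 5–10: 18270 + 46836 + 31279 + 1881 + 20420 + 15006 = 133692
Sum over 6–11: 46836 + 31279 + 1881 + 20420 + 15006 + 1386 = 116808
CMA at t=8 = (133692 + 116808) / (2·6) = 250500 / 12 = 20875.00

20875.00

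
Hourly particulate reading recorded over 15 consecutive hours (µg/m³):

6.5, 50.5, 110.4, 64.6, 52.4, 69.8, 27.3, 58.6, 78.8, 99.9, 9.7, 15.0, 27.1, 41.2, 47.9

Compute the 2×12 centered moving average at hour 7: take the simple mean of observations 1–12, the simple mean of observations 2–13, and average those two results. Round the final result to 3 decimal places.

54.483

Sum over 1–12: 6.5 + 50.5 + 110.4 + 64.6 + 52.4 + 69.8 + 27.3 + 58.6 + 78.8 + 99.9 + 9.7 + 15.0 = 643.5
Sum over 2–13: 50.5 + 110.4 + 64.6 + 52.4 + 69.8 + 27.3 + 58.6 + 78.8 + 99.9 + 9.7 + 15.0 + 27.1 = 664.1
CMA at t=7 = (643.5 + 664.1) / (2·12) = 1307.6 / 24 = 54.483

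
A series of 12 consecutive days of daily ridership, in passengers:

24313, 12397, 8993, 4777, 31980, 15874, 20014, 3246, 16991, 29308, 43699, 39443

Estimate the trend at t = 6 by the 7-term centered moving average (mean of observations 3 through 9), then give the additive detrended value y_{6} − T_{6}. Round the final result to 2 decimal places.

Trend T_6 = (8993 + 4777 + 31980 + 15874 + 20014 + 3246 + 16991) / 7 = 101875/7 = 14553.5714
Detrended value: 15874 − 14553.5714 = 1320.43

1320.43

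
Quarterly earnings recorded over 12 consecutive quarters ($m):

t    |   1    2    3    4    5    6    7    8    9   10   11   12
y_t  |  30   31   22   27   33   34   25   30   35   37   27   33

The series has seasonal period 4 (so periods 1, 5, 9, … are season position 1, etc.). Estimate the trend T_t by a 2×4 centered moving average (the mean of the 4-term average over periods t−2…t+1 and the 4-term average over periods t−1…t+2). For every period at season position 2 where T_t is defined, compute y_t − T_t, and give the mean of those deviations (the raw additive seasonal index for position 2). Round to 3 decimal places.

4.125

Season position 2 occurs at t = 6, 10 (where T_t is defined).
t=6: T_6 = 30.12500; y_6 − T_6 = 34 − 30.12500 = 3.87500
t=10: T_10 = 32.62500; y_10 − T_10 = 37 − 32.62500 = 4.37500
Mean deviation: (3.87500 + 4.37500) / 2 = 4.125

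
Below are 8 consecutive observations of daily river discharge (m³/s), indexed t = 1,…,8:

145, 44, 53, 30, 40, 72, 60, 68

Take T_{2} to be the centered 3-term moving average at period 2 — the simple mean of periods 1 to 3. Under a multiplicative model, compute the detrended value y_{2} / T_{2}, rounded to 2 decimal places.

0.55

Trend T_2 = (145 + 44 + 53) / 3 = 242/3 = 80.6667
Ratio to trend: 44 / 80.6667 = 0.55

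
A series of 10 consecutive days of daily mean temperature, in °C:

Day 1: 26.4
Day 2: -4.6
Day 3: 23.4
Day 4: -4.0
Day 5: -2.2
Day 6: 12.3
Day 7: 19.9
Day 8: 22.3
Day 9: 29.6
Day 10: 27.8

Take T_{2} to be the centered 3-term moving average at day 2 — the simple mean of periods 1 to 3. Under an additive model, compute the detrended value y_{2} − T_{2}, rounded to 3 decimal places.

Trend T_2 = (26.4 + (-4.6) + 23.4) / 3 = 45.2/3 = 15.06667
Detrended value: -4.6 − 15.06667 = -19.667

-19.667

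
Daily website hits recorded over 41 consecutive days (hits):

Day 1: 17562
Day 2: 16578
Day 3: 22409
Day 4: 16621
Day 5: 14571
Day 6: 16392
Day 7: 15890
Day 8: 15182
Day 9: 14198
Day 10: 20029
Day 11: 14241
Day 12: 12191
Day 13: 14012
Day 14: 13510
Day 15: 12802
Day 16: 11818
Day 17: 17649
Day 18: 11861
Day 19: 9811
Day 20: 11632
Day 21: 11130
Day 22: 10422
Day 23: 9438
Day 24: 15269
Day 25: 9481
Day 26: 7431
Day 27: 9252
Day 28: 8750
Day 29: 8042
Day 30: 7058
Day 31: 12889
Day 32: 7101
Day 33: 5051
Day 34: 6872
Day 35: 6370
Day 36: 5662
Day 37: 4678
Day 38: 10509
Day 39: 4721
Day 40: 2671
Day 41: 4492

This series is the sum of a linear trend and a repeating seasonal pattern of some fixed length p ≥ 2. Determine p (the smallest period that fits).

7

First differences y_{t+1} − y_t: -984, 5831, -5788, -2050, 1821, -502, -708, -984, 5831, -5788, -2050, 1821, -502, -708, -984, 5831, …
The difference pattern repeats every 7 terms and not for any smaller step, so p = 7.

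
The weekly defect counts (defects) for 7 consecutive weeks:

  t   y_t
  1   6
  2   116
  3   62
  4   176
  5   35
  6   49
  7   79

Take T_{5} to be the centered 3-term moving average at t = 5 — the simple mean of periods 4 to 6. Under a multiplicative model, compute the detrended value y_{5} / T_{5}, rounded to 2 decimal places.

0.40

Trend T_5 = (176 + 35 + 49) / 3 = 260/3 = 86.6667
Ratio to trend: 35 / 86.6667 = 0.40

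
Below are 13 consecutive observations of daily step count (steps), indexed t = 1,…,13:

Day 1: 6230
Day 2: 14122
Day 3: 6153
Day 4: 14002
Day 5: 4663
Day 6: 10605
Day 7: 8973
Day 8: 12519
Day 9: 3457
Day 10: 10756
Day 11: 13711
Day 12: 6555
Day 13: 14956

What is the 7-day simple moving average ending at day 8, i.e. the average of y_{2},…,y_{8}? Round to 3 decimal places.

Sum of periods 2–8: 14122 + 6153 + 14002 + 4663 + 10605 + 8973 + 12519 = 71037
Divide by 7: 71037 / 7 = 10148.143

10148.143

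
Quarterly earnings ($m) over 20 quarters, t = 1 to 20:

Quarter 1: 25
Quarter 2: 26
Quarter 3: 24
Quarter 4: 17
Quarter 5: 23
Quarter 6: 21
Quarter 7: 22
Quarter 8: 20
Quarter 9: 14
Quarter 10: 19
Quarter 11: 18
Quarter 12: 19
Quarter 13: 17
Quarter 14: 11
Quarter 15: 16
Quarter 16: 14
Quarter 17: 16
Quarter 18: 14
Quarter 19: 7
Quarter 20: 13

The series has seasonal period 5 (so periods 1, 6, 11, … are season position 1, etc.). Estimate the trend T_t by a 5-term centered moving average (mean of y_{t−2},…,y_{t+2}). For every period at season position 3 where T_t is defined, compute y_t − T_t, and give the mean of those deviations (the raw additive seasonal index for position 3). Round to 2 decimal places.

Season position 3 occurs at t = 3, 8, 13, 18 (where T_t is defined).
t=3: T_3 = 23.0000; y_3 − T_3 = 24 − 23.0000 = 1.0000
t=8: T_8 = 19.2000; y_8 − T_8 = 20 − 19.2000 = 0.8000
t=13: T_13 = 16.2000; y_13 − T_13 = 17 − 16.2000 = 0.8000
t=18: T_18 = 12.8000; y_18 − T_18 = 14 − 12.8000 = 1.2000
Mean deviation: (1.0000 + 0.8000 + 0.8000 + 1.2000) / 4 = 0.95

0.95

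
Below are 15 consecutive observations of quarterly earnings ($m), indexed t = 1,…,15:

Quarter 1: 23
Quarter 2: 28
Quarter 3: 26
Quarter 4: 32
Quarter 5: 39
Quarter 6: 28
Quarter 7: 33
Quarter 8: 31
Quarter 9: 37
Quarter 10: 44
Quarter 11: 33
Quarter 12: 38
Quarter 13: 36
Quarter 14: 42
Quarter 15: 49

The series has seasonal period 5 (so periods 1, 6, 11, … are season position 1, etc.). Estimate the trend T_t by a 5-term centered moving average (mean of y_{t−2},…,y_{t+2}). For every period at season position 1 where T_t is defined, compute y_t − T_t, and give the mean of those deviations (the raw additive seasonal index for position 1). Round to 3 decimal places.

-4.600

Season position 1 occurs at t = 6, 11 (where T_t is defined).
t=6: T_6 = 32.60000; y_6 − T_6 = 28 − 32.60000 = -4.60000
t=11: T_11 = 37.60000; y_11 − T_11 = 33 − 37.60000 = -4.60000
Mean deviation: (-4.60000 + -4.60000) / 2 = -4.600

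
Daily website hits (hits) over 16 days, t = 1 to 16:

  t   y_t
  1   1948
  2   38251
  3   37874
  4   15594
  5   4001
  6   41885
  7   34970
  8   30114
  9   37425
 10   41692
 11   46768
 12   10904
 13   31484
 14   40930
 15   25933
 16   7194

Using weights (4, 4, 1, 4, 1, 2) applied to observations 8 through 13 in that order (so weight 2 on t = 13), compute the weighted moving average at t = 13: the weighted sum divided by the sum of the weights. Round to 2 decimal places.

Weighted sum: 4·30114 + 4·37425 + 1·41692 + 4·46768 + 1·10904 + 2·31484 = 120456 + 149700 + 41692 + 187072 + 10904 + 62968 = 572792
Weight total: 4 + 4 + 1 + 4 + 1 + 2 = 16
WMA = 572792 / 16 = 35799.50

35799.50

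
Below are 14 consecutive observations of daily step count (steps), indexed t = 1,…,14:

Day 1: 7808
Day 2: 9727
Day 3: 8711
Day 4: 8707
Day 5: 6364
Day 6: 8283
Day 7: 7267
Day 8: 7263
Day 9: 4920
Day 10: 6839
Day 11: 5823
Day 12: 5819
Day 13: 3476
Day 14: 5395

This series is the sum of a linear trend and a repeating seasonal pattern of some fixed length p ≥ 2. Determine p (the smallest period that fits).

4

First differences y_{t+1} − y_t: 1919, -1016, -4, -2343, 1919, -1016, -4, -2343, 1919, -1016, …
The difference pattern repeats every 4 terms and not for any smaller step, so p = 4.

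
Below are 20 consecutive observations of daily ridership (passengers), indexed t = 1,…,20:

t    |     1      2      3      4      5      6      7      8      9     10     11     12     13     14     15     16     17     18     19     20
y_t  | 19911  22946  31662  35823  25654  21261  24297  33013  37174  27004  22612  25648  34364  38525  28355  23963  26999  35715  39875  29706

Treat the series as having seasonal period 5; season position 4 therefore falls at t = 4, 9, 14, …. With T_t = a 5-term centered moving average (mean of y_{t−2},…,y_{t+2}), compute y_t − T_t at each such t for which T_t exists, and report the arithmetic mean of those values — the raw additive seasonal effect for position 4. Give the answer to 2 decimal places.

8353.93

Season position 4 occurs at t = 4, 9, 14 (where T_t is defined).
t=4: T_4 = 27469.2000; y_4 − T_4 = 35823 − 27469.2000 = 8353.8000
t=9: T_9 = 28820.0000; y_9 − T_9 = 37174 − 28820.0000 = 8354.0000
t=14: T_14 = 30171.0000; y_14 − T_14 = 38525 − 30171.0000 = 8354.0000
Mean deviation: (8353.8000 + 8354.0000 + 8354.0000) / 3 = 8353.93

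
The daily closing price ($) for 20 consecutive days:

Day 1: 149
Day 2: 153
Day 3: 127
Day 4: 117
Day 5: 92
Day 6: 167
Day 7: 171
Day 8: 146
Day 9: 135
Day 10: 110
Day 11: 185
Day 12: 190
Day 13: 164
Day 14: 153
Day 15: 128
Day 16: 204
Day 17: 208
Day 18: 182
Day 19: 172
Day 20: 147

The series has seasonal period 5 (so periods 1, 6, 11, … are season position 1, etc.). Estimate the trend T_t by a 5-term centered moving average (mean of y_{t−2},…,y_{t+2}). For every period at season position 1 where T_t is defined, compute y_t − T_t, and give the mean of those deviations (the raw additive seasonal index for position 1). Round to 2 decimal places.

Season position 1 occurs at t = 6, 11, 16 (where T_t is defined).
t=6: T_6 = 138.6000; y_6 − T_6 = 167 − 138.6000 = 28.4000
t=11: T_11 = 156.8000; y_11 − T_11 = 185 − 156.8000 = 28.2000
t=16: T_16 = 175.0000; y_16 − T_16 = 204 − 175.0000 = 29.0000
Mean deviation: (28.4000 + 28.2000 + 29.0000) / 3 = 28.53

28.53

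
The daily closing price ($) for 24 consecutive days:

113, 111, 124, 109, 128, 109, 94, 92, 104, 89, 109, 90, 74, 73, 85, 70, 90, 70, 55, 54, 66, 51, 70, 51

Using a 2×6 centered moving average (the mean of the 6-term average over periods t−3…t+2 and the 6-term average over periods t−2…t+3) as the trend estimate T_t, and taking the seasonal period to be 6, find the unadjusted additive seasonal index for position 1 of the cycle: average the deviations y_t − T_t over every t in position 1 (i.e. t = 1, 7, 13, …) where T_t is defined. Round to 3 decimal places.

-10.778

Season position 1 occurs at t = 7, 13, 19 (where T_t is defined).
t=7: T_7 = 104.33333; y_7 − T_7 = 94 − 104.33333 = -10.33333
t=13: T_13 = 85.08333; y_13 − T_13 = 74 − 85.08333 = -11.08333
t=19: T_19 = 65.91667; y_19 − T_19 = 55 − 65.91667 = -10.91667
Mean deviation: (-10.33333 + -11.08333 + -10.91667) / 3 = -10.778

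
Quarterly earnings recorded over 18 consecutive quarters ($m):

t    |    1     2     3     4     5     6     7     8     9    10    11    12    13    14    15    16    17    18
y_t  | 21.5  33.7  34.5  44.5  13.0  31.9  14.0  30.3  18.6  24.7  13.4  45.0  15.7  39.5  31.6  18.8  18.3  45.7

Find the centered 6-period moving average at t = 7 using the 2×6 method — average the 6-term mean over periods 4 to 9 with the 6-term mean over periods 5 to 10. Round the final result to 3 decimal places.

Sum over 4–9: 44.5 + 13.0 + 31.9 + 14.0 + 30.3 + 18.6 = 152.3
Sum over 5–10: 13.0 + 31.9 + 14.0 + 30.3 + 18.6 + 24.7 = 132.5
CMA at t=7 = (152.3 + 132.5) / (2·6) = 284.8 / 12 = 23.733

23.733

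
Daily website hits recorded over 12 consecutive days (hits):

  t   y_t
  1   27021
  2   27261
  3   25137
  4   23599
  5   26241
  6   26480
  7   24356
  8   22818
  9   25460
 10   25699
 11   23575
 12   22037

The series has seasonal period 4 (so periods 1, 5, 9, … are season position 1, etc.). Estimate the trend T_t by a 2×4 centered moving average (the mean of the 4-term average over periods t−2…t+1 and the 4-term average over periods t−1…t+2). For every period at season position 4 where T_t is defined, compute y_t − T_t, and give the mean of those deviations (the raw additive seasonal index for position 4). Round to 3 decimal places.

Season position 4 occurs at t = 4, 8 (where T_t is defined).
t=4: T_4 = 25461.87500; y_4 − T_4 = 23599 − 25461.87500 = -1862.87500
t=8: T_8 = 24680.87500; y_8 − T_8 = 22818 − 24680.87500 = -1862.87500
Mean deviation: (-1862.87500 + -1862.87500) / 2 = -1862.875

-1862.875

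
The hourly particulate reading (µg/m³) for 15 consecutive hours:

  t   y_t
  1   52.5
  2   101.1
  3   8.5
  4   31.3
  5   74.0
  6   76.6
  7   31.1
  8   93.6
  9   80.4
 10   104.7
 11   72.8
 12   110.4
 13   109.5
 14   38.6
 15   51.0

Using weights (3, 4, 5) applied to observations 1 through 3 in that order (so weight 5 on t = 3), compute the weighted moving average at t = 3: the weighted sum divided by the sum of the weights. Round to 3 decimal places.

Weighted sum: 3·52.5 + 4·101.1 + 5·8.5 = 157.5 + 404.4 + 42.5 = 604.4
Weight total: 3 + 4 + 5 = 12
WMA = 604.4 / 12 = 50.367

50.367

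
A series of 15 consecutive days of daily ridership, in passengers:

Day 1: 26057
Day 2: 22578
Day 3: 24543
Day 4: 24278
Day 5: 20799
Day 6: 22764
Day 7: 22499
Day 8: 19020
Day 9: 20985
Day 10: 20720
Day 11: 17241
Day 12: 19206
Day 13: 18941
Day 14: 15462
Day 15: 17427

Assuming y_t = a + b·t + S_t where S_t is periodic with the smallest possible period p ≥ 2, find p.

3

First differences y_{t+1} − y_t: -3479, 1965, -265, -3479, 1965, -265, -3479, 1965, …
The difference pattern repeats every 3 terms and not for any smaller step, so p = 3.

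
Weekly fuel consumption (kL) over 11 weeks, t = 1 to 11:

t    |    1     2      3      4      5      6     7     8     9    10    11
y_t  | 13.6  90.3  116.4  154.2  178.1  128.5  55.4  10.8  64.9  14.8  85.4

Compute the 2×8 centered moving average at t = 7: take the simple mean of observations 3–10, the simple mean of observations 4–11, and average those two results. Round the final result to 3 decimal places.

88.450

Sum over 3–10: 116.4 + 154.2 + 178.1 + 128.5 + 55.4 + 10.8 + 64.9 + 14.8 = 723.1
Sum over 4–11: 154.2 + 178.1 + 128.5 + 55.4 + 10.8 + 64.9 + 14.8 + 85.4 = 692.1
CMA at t=7 = (723.1 + 692.1) / (2·8) = 1415.2 / 16 = 88.450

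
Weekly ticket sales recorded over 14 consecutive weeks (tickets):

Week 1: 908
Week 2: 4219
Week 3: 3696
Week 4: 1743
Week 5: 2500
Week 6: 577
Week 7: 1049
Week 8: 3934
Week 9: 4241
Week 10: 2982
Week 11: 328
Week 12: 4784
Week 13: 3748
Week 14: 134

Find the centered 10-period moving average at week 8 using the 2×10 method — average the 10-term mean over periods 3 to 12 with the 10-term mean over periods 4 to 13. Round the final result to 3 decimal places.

2586.000

Sum over 3–12: 3696 + 1743 + 2500 + 577 + 1049 + 3934 + 4241 + 2982 + 328 + 4784 = 25834
Sum over 4–13: 1743 + 2500 + 577 + 1049 + 3934 + 4241 + 2982 + 328 + 4784 + 3748 = 25886
CMA at t=8 = (25834 + 25886) / (2·10) = 51720 / 20 = 2586.000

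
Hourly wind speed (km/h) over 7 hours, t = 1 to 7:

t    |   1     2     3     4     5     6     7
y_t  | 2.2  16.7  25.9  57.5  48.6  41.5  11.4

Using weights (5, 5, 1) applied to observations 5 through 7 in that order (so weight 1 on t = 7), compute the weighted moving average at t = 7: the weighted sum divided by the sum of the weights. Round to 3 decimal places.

Weighted sum: 5·48.6 + 5·41.5 + 1·11.4 = 243.0 + 207.5 + 11.4 = 461.9
Weight total: 5 + 5 + 1 = 11
WMA = 461.9 / 11 = 41.991

41.991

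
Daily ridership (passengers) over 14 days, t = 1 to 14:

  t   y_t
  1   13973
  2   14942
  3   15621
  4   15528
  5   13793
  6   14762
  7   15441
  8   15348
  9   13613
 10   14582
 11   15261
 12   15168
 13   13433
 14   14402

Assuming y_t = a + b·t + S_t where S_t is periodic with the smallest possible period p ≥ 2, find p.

First differences y_{t+1} − y_t: 969, 679, -93, -1735, 969, 679, -93, -1735, 969, 679, …
The difference pattern repeats every 4 terms and not for any smaller step, so p = 4.

4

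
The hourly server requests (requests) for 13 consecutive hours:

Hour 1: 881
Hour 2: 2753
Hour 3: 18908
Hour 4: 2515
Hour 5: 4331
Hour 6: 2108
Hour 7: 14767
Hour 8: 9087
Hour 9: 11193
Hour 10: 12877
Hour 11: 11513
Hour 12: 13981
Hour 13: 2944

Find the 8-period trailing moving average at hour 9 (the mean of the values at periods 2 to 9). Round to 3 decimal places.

8207.750

Sum of periods 2–9: 2753 + 18908 + 2515 + 4331 + 2108 + 14767 + 9087 + 11193 = 65662
Divide by 8: 65662 / 8 = 8207.750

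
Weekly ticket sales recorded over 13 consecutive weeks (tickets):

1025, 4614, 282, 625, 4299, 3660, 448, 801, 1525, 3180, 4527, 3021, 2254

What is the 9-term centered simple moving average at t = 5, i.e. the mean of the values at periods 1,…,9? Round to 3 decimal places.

Sum of periods 1–9: 1025 + 4614 + 282 + 625 + 4299 + 3660 + 448 + 801 + 1525 = 17279
Divide by 9: 17279 / 9 = 1919.889

1919.889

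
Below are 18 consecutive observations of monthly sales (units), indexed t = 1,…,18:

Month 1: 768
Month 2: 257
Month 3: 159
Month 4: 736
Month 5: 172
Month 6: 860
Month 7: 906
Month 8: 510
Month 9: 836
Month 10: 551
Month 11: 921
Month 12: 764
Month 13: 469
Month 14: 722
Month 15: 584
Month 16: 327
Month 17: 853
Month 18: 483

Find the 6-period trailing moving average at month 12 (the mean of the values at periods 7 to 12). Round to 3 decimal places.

Sum of periods 7–12: 906 + 510 + 836 + 551 + 921 + 764 = 4488
Divide by 6: 4488 / 6 = 748.000

748.000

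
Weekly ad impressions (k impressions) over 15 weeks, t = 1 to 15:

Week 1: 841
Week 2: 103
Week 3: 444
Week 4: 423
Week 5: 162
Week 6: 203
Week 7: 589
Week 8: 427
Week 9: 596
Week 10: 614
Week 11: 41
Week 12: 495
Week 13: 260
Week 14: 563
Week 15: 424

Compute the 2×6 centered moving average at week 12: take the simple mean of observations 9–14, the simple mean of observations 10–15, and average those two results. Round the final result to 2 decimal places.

Sum over 9–14: 596 + 614 + 41 + 495 + 260 + 563 = 2569
Sum over 10–15: 614 + 41 + 495 + 260 + 563 + 424 = 2397
CMA at t=12 = (2569 + 2397) / (2·6) = 4966 / 12 = 413.83

413.83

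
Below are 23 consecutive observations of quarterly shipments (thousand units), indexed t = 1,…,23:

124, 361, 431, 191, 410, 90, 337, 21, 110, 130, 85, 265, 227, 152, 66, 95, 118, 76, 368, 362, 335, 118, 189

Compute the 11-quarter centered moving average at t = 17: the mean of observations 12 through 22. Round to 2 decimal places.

Sum of periods 12–22: 265 + 227 + 152 + 66 + 95 + 118 + 76 + 368 + 362 + 335 + 118 = 2182
Divide by 11: 2182 / 11 = 198.36

198.36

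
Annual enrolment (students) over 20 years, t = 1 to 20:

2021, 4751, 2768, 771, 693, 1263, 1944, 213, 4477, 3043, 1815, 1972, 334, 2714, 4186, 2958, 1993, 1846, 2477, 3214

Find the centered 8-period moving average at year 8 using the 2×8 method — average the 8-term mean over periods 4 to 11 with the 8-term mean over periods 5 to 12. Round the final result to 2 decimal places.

Sum over 4–11: 771 + 693 + 1263 + 1944 + 213 + 4477 + 3043 + 1815 = 14219
Sum over 5–12: 693 + 1263 + 1944 + 213 + 4477 + 3043 + 1815 + 1972 = 15420
CMA at t=8 = (14219 + 15420) / (2·8) = 29639 / 16 = 1852.44

1852.44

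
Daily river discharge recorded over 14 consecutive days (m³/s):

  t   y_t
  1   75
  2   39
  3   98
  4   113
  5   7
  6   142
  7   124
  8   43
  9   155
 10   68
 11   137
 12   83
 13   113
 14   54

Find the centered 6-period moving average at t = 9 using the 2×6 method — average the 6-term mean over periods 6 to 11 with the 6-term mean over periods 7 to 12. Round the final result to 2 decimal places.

Sum over 6–11: 142 + 124 + 43 + 155 + 68 + 137 = 669
Sum over 7–12: 124 + 43 + 155 + 68 + 137 + 83 = 610
CMA at t=9 = (669 + 610) / (2·6) = 1279 / 12 = 106.58

106.58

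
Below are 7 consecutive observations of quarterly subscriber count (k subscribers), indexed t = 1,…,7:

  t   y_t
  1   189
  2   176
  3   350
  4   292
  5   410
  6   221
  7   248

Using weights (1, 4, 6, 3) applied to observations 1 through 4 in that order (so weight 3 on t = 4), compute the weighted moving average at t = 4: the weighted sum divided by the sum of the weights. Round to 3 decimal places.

Weighted sum: 1·189 + 4·176 + 6·350 + 3·292 = 189 + 704 + 2100 + 876 = 3869
Weight total: 1 + 4 + 6 + 3 = 14
WMA = 3869 / 14 = 276.357

276.357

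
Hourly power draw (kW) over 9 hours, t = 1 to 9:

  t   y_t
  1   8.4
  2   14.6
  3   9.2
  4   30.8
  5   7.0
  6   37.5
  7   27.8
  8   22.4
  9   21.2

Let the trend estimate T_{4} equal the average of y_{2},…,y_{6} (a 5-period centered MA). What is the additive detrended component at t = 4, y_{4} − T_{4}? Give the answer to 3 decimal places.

10.980

Trend T_4 = (14.6 + 9.2 + 30.8 + 7.0 + 37.5) / 5 = 99.1/5 = 19.82000
Detrended value: 30.8 − 19.82000 = 10.980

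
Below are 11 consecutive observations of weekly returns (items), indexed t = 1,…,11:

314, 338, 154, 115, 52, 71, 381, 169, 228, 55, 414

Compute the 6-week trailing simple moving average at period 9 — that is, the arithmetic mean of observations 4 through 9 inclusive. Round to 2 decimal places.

Sum of periods 4–9: 115 + 52 + 71 + 381 + 169 + 228 = 1016
Divide by 6: 1016 / 6 = 169.33

169.33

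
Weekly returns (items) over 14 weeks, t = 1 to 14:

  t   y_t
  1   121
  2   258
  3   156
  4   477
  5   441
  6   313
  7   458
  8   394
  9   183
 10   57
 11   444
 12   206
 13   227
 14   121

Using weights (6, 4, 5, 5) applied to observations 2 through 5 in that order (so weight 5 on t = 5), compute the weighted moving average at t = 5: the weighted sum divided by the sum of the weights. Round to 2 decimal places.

Weighted sum: 6·258 + 4·156 + 5·477 + 5·441 = 1548 + 624 + 2385 + 2205 = 6762
Weight total: 6 + 4 + 5 + 5 = 20
WMA = 6762 / 20 = 338.10

338.10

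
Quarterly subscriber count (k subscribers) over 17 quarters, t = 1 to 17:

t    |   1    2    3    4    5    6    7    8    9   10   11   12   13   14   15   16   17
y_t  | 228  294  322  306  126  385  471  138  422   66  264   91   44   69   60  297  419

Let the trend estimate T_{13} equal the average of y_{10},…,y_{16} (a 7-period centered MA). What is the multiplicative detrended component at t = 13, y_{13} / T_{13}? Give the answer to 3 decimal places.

0.346

Trend T_13 = (66 + 264 + 91 + 44 + 69 + 60 + 297) / 7 = 891/7 = 127.28571
Ratio to trend: 44 / 127.28571 = 0.346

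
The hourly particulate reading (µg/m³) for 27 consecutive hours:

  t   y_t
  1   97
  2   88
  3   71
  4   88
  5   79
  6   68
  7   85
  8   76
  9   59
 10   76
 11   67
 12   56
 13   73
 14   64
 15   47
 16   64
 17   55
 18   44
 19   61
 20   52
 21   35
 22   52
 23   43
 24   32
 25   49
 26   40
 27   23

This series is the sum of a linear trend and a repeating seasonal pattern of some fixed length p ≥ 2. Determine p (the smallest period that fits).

6

First differences y_{t+1} − y_t: -9, -17, 17, -9, -11, 17, -9, -17, 17, -9, -11, 17, -9, -17, …
The difference pattern repeats every 6 terms and not for any smaller step, so p = 6.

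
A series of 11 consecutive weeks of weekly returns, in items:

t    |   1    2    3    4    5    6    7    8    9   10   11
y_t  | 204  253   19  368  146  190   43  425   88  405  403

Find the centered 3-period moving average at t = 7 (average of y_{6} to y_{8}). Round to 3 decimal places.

219.333

Sum of periods 6–8: 190 + 43 + 425 = 658
Divide by 3: 658 / 3 = 219.333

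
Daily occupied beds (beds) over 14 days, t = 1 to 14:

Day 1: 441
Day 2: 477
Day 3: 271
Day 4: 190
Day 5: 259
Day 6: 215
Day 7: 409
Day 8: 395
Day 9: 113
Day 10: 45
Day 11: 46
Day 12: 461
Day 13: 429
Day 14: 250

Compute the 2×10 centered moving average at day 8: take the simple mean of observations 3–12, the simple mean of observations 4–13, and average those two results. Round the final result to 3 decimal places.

Sum over 3–12: 271 + 190 + 259 + 215 + 409 + 395 + 113 + 45 + 46 + 461 = 2404
Sum over 4–13: 190 + 259 + 215 + 409 + 395 + 113 + 45 + 46 + 461 + 429 = 2562
CMA at t=8 = (2404 + 2562) / (2·10) = 4966 / 20 = 248.300

248.300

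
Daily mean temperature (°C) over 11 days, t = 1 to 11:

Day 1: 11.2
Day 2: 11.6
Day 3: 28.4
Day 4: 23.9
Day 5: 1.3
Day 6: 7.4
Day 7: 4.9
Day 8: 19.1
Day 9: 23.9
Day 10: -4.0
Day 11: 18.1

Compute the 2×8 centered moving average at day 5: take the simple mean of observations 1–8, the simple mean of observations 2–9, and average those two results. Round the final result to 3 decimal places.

Sum over 1–8: 11.2 + 11.6 + 28.4 + 23.9 + 1.3 + 7.4 + 4.9 + 19.1 = 107.8
Sum over 2–9: 11.6 + 28.4 + 23.9 + 1.3 + 7.4 + 4.9 + 19.1 + 23.9 = 120.5
CMA at t=5 = (107.8 + 120.5) / (2·8) = 228.3 / 16 = 14.269

14.269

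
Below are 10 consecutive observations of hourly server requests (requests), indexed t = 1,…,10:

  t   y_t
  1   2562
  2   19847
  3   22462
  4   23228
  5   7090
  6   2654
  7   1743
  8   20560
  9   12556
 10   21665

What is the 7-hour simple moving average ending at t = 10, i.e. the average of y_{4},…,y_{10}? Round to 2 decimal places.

Sum of periods 4–10: 23228 + 7090 + 2654 + 1743 + 20560 + 12556 + 21665 = 89496
Divide by 7: 89496 / 7 = 12785.14

12785.14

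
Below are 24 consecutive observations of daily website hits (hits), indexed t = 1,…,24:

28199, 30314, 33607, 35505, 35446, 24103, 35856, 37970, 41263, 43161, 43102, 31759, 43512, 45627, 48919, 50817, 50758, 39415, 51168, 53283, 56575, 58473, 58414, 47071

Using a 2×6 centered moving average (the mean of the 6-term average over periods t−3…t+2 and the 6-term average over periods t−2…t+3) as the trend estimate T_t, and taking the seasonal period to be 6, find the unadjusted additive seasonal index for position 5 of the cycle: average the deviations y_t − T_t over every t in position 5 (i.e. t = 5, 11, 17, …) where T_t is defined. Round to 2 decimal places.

2336.08

Season position 5 occurs at t = 5, 11, 17 (where T_t is defined).
t=5: T_5 = 33109.8333; y_5 − T_5 = 35446 − 33109.8333 = 2336.1667
t=11: T_11 = 40765.9167; y_11 − T_11 = 43102 − 40765.9167 = 2336.0833
t=17: T_17 = 48422.0000; y_17 − T_17 = 50758 − 48422.0000 = 2336.0000
Mean deviation: (2336.1667 + 2336.0833 + 2336.0000) / 3 = 2336.08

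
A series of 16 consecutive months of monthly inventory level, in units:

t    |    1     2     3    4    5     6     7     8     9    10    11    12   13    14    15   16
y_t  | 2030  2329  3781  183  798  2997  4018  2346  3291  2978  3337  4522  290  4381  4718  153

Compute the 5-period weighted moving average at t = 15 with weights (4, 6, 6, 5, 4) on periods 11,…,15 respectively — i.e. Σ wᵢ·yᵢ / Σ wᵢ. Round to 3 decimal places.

Weighted sum: 4·3337 + 6·4522 + 6·290 + 5·4381 + 4·4718 = 13348 + 27132 + 1740 + 21905 + 18872 = 82997
Weight total: 4 + 6 + 6 + 5 + 4 = 25
WMA = 82997 / 25 = 3319.880

3319.880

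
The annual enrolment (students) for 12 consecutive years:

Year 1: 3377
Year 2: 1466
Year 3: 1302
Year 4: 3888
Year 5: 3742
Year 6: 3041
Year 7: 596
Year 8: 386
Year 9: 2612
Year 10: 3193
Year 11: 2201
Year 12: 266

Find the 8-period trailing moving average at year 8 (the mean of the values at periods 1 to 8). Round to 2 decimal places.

Sum of periods 1–8: 3377 + 1466 + 1302 + 3888 + 3742 + 3041 + 596 + 386 = 17798
Divide by 8: 17798 / 8 = 2224.75

2224.75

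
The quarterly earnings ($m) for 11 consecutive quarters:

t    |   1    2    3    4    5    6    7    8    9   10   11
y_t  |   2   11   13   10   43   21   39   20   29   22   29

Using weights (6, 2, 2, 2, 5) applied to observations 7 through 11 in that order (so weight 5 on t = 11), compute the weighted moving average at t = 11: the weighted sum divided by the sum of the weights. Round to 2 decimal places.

Weighted sum: 6·39 + 2·20 + 2·29 + 2·22 + 5·29 = 234 + 40 + 58 + 44 + 145 = 521
Weight total: 6 + 2 + 2 + 2 + 5 = 17
WMA = 521 / 17 = 30.65

30.65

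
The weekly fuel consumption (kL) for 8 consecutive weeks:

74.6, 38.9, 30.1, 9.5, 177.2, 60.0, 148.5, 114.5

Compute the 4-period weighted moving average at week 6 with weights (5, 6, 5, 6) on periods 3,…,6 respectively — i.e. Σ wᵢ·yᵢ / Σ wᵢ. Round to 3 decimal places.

Weighted sum: 5·30.1 + 6·9.5 + 5·177.2 + 6·60.0 = 150.5 + 57.0 + 886.0 + 360.0 = 1453.5
Weight total: 5 + 6 + 5 + 6 = 22
WMA = 1453.5 / 22 = 66.068

66.068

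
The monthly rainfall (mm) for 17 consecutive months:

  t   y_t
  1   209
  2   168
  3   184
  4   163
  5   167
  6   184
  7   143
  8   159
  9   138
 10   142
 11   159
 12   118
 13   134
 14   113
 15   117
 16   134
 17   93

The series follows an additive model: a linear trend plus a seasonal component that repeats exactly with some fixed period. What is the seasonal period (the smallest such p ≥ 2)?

5

First differences y_{t+1} − y_t: -41, 16, -21, 4, 17, -41, 16, -21, 4, 17, -41, 16, …
The difference pattern repeats every 5 terms and not for any smaller step, so p = 5.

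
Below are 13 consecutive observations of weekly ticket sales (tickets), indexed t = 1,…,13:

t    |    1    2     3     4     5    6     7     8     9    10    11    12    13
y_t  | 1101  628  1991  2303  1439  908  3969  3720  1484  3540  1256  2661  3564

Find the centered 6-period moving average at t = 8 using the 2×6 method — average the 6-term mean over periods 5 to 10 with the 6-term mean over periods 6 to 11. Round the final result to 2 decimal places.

2494.75

Sum over 5–10: 1439 + 908 + 3969 + 3720 + 1484 + 3540 = 15060
Sum over 6–11: 908 + 3969 + 3720 + 1484 + 3540 + 1256 = 14877
CMA at t=8 = (15060 + 14877) / (2·6) = 29937 / 12 = 2494.75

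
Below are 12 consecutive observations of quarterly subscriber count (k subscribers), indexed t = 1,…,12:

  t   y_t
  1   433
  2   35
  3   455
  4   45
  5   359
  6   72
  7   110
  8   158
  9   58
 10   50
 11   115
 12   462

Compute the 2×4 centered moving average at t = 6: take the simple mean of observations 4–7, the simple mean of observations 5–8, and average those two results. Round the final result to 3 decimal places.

160.625

Sum over 4–7: 45 + 359 + 72 + 110 = 586
Sum over 5–8: 359 + 72 + 110 + 158 = 699
CMA at t=6 = (586 + 699) / (2·4) = 1285 / 8 = 160.625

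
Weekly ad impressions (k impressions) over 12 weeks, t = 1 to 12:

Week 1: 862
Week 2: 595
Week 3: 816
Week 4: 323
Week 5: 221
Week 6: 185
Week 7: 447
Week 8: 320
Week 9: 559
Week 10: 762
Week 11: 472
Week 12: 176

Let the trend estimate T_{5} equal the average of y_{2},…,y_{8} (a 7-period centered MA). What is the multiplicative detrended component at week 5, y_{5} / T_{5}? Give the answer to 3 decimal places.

0.532

Trend T_5 = (595 + 816 + 323 + 221 + 185 + 447 + 320) / 7 = 2907/7 = 415.28571
Ratio to trend: 221 / 415.28571 = 0.532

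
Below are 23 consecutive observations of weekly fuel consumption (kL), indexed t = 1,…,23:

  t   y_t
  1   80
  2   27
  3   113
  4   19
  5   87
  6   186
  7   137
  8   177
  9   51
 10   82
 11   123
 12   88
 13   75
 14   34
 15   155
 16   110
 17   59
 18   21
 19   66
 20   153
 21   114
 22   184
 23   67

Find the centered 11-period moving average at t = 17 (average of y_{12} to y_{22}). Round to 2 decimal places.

96.27

Sum of periods 12–22: 88 + 75 + 34 + 155 + 110 + 59 + 21 + 66 + 153 + 114 + 184 = 1059
Divide by 11: 1059 / 11 = 96.27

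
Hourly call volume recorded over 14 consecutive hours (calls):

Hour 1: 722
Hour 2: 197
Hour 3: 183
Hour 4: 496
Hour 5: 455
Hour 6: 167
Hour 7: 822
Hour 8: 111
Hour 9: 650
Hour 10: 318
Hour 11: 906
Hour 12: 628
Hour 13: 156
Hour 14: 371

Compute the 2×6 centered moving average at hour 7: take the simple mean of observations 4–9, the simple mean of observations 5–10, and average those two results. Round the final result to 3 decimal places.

Sum over 4–9: 496 + 455 + 167 + 822 + 111 + 650 = 2701
Sum over 5–10: 455 + 167 + 822 + 111 + 650 + 318 = 2523
CMA at t=7 = (2701 + 2523) / (2·6) = 5224 / 12 = 435.333

435.333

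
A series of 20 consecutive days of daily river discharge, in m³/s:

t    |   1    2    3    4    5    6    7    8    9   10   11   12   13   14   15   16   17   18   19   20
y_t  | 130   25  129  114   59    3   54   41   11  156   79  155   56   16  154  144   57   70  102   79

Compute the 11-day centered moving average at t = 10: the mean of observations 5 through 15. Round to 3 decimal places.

71.273

Sum of periods 5–15: 59 + 3 + 54 + 41 + 11 + 156 + 79 + 155 + 56 + 16 + 154 = 784
Divide by 11: 784 / 11 = 71.273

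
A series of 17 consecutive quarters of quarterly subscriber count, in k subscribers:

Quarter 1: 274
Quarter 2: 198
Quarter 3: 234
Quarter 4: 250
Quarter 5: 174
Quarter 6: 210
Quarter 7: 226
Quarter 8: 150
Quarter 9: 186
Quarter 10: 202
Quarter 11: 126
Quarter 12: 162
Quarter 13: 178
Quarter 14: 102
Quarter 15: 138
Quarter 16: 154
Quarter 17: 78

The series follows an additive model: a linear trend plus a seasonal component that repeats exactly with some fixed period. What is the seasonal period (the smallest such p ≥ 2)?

First differences y_{t+1} − y_t: -76, 36, 16, -76, 36, 16, -76, 36, …
The difference pattern repeats every 3 terms and not for any smaller step, so p = 3.

3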